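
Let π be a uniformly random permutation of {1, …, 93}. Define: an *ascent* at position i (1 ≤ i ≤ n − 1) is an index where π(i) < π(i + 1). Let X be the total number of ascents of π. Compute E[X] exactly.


Write X = Σ X_I over i = 1, …, 92, with X_I the indicator of one ascent.
There are 92 indicators.
For each fixed i, the pair (π(i), π(i+1)) is a uniformly random ordered pair of distinct values from {1, …, 93}; by symmetry P[π(i) < π(i+1)] = 1/2.
By linearity: E[X] = 92 · (1/2) = (93 − 1) · (1/2) = 46 ≈ 46.000000.

E[X] = 46 = 46.000000.


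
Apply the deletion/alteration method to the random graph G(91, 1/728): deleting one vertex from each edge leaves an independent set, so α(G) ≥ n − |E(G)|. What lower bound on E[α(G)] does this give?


E[|E(G)|] = C(91, 2)·p = 4095 · (1/728) = 45/8.
E[α(G)] ≥ n − E[|E(G)|] = 91 − 45/8 = 683/8.
Numerically: ≈ 85.375.
(This is only a lower bound; the true E[α(G)] may be larger.)

E[α(G)] ≥ 683/8 ≈ 85.375.


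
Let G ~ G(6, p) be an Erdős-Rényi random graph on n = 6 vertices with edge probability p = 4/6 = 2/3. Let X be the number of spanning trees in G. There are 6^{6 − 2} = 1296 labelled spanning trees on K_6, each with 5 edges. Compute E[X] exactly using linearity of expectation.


K_6 has 6^{6 − 2} = 1296 labelled spanning trees.
For each such spanning tree H, let X_H = 1 if all 5 edges of H are present in G. Then P[X_H = 1] = p^{5} = (2/3)^{5} = 32/243.
By linearity of expectation: E[X] = Σ_H E[X_H] = 1296 · p^{5} = 1296 · 32/243 = 512/3.
Numerically: E[X] ≈ 170.667.

E[X] = 1296 · (2/3)^{5} = 512/3 ≈ 170.667.


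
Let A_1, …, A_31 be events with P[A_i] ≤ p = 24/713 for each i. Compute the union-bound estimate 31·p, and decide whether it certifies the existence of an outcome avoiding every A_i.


Union bound: P[∪_{i=1}^{31} A_i] ≤ Σ_i P[A_i] ≤ 31·p = 31·(24/713) = 24/23.
Numerically: 24/23 ≈ 1.04348.
Is 24/23 < 1? NO.
Since the bound 24/23 is ≥ 1, the union bound is uninformative here; it does NOT by itself certify existence.

31·p = 24/23 ≈ 1.04348; existence NOT certified by the union bound.


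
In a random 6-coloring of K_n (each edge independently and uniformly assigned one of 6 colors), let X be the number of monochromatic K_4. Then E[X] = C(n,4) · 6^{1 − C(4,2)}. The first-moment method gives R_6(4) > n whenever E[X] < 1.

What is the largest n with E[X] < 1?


We need C(n, 4) · 6^{1 − 6} < 1, i.e. C(n, 4) < 6^{6 − 1} = 7776.
Check values of n near the boundary:
  n = 20: C(20, 4) = 4845; 4845 < 7776? YES
  n = 21: C(21, 4) = 5985; 5985 < 7776? YES
  n = 22: C(22, 4) = 7315; 7315 < 7776? YES
  n = 23: C(23, 4) = 8855; 8855 < 7776? NO
  n = 24: C(24, 4) = 10626; 10626 < 7776? NO
The largest n with C(n, 4) < 7776 is n = 22 (where E[X] = 7315/7776 ≈ 0.940715). Hence R_6(4) > 22, i.e. R_6(4) ≥ 23.

Largest n = 22; hence R_6(4) > 22.


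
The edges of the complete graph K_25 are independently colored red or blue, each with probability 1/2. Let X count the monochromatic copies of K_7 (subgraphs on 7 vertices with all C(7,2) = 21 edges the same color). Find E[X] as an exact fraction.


Let X = Σ_S X_S over the C(25, 7) = 480700 subsets S of size 7, where X_S = 1 if the K_7 on S is monochromatic.
For a fixed S, the K_7 on S has C(7, 2) = 21 edges. P[all 21 edges red] = (1/2)^21, and likewise for blue, so P[monochromatic] = 2·(1/2)^21 = 2^{1 − 21} = 1/1048576.
By linearity of expectation: E[X] = C(25, 7) · 2^{1 − 21} = 480700 · 1/1048576 = 120175/262144.
Numerically: E[X] ≈ 0.458431.

E[X] = C(25,7)·2^(1−C(7,2)) = 120175/262144 ≈ 0.458431.


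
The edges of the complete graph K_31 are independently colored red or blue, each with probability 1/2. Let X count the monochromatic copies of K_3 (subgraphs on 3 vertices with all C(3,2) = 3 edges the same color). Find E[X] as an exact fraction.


Let X = Σ_S X_S over the C(31, 3) = 4495 subsets S of size 3, where X_S = 1 if the K_3 on S is monochromatic.
For a fixed S, the K_3 on S has C(3, 2) = 3 edges. P[all 3 edges red] = (1/2)^3, and likewise for blue, so P[monochromatic] = 2·(1/2)^3 = 2^{1 − 3} = 1/4.
Summing: E[X] = C(31, 3) · 2^{1 − 3} = 4495 · 1/4 = 4495/4.
Numerically: E[X] ≈ 1123.75000.

E[X] = C(31,3)·2^(1−C(3,2)) = 4495/4 ≈ 1123.75000.


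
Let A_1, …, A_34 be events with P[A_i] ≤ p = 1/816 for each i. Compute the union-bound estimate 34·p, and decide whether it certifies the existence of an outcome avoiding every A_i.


Union bound: P[∪_{i=1}^{34} A_i] ≤ Σ_i P[A_i] ≤ 34·p = 34·(1/816) = 1/24.
Numerically: 1/24 ≈ 0.042.
Is 1/24 < 1? YES.
Since P[∪ A_i] ≤ 1/24 < 1, the complement has P[∩ A_i^c] ≥ 1 − 1/24 = 23/24 > 0, so some outcome avoids every A_i.

34·p = 1/24 ≈ 0.042; existence CERTIFIED by the union bound.


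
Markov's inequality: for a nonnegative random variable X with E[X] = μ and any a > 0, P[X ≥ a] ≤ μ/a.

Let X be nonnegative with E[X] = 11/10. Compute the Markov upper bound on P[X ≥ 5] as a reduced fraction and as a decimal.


μ = E[X] = 11/10, a = 5.
Markov: P[X ≥ 5] ≤ μ/a = (11/10)/5 = 11/50.
Numerically: ≈ 0.22000.
(Since a = 5 > μ = 1.10000, the bound 11/50 is < 1 and informative.)

P[X ≥ 5] ≤ 11/50 ≈ 0.22000.


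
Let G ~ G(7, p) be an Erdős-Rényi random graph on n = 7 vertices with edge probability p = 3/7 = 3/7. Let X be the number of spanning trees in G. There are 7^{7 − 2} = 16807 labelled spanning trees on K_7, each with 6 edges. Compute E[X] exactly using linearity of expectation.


K_7 has 7^{7 − 2} = 16807 labelled spanning trees.
For each such spanning tree H, let X_H = 1 if all 6 edges of H are present in G. Then P[X_H = 1] = p^{6} = (3/7)^{6} = 729/117649.
By linearity: E[X] = Σ_H E[X_H] = 16807 · p^{6} = 16807 · 729/117649 = 729/7.
Numerically: E[X] ≈ 104.

E[X] = 16807 · (3/7)^{6} = 729/7 ≈ 104.


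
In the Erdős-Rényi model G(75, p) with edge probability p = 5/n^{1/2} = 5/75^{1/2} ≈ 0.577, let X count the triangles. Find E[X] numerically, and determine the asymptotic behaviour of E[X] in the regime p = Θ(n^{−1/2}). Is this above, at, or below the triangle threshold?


Number of potential triangles: C(75, 3) = 67525.
Each occurs with probability p³ ≈ (0.577)³ ≈ 1.92450e-01.
By linearity: E[X] = C(75, 3)·p³ ≈ 67525 · 1.92450e-01 ≈ 12995.192.
Since α = 1/2 < 1, p = c/n^{1/2} ≫ 1/n is above the triangle threshold p ~ 1/n. Asymptotically E[X] ~ (c³/6)·n^{3(1−α)} = (5³/6)·n^{1.5} → ∞; triangles are abundant w.h.p.

E[X] ≈ 12995.192; in regime p = Θ(1/n^{1/2}) E[X] diverges (above the triangle threshold p ~ 1/n).


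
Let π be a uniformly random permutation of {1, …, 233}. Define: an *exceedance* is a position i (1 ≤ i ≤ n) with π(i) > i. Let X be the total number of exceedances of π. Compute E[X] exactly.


Write X = Σ_{i=1}^{233} X_i, where X_i = 1_{π(i) > i}.
For each fixed i, π(i) is uniform over {1, …, 233} (marginal of a uniform permutation), so P[π(i) > i] = (n − i)/n. Summing: Σ_{i=1}^{233} (n − i)/n = (0 + 1 + … + 232)/233 = 233(233 − 1)/(2·233) = (233 − 1)/2.
Hence E[X] = Σ_{i=1}^{233} (233 − i)/233 = 116 ≈ 116.00000.

E[X] = 116 = 116.00000.


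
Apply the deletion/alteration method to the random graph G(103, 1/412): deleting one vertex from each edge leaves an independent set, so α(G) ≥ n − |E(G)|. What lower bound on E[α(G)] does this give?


E[|E(G)|] = C(103, 2)·p = 5253 · (1/412) = 51/4.
E[α(G)] ≥ n − E[|E(G)|] = 103 − 51/4 = 361/4.
Numerically: ≈ 90.25000.
(This is only a lower bound; the true E[α(G)] may be larger.)

E[α(G)] ≥ 361/4 ≈ 90.25000.


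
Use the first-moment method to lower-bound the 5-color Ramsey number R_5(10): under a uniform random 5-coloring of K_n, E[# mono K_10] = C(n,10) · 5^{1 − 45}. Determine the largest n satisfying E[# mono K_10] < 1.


We need C(n, 10) · 5^{1 − 45} < 1, i.e. C(n, 10) < 5^{45 − 1} = 5684341886080801486968994140625.
Check values of n near the boundary:
  n = 5391: C(5391, 10) = 5666344714787188828795213697883; 5666344714787188828795213697883 < 5684341886080801486968994140625? YES
  n = 5392: C(5392, 10) = 5676873040158402483252283957448; 5676873040158402483252283957448 < 5684341886080801486968994140625? YES
  n = 5393: C(5393, 10) = 5687418968154238267170642278008; 5687418968154238267170642278008 < 5684341886080801486968994140625? NO
  n = 5394: C(5394, 10) = 5697982524930156243149785372878; 5697982524930156243149785372878 < 5684341886080801486968994140625? NO
The largest n with C(n, 10) < 5684341886080801486968994140625 is n = 5392 (where E[X] = 5676873040158402483252283957448/5684341886080801486968994140625 ≈ 0.99869). Hence R_5(10) > 5392, i.e. R_5(10) ≥ 5393.

Largest n = 5392; hence R_5(10) > 5392.


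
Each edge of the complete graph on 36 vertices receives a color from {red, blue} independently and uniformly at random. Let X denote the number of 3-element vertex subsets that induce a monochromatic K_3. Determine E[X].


Let X = Σ_S X_S over the C(36, 3) = 7140 subsets S of size 3, where X_S = 1 if the K_3 on S is monochromatic.
For a fixed S, the K_3 on S has C(3, 2) = 3 edges. P[all 3 edges red] = (1/2)^3, and likewise for blue, so P[monochromatic] = 2·(1/2)^3 = 2^{1 − 3} = 1/4.
Summing: E[X] = C(36, 3) · 2^{1 − 3} = 7140 · 1/4 = 1785.
Numerically: E[X] ≈ 1785.0000.

E[X] = C(36,3)·2^(1−C(3,2)) = 1785 ≈ 1785.0000.


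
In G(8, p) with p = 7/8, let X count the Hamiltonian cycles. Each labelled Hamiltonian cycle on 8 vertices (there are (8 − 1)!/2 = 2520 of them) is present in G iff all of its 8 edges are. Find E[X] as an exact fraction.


K_8 has (8 − 1)!/2 = 2520 labelled Hamiltonian cycles.
For each such Hamiltonian cycle H, let X_H = 1 if all 8 edges of H are present in G. Then P[X_H = 1] = p^{8} = (7/8)^{8} = 5764801/16777216.
By linearity: E[X] = Σ_H E[X_H] = 2520 · p^{8} = 2520 · 5764801/16777216 = 1815912315/2097152.
Numerically: E[X] ≈ 866.

E[X] = 2520 · (7/8)^{8} = 1815912315/2097152 ≈ 866.


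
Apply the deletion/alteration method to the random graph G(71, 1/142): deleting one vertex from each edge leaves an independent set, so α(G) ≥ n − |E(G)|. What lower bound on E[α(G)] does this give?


E[|E(G)|] = C(71, 2)·p = 2485 · (1/142) = 35/2.
E[α(G)] ≥ n − E[|E(G)|] = 71 − 35/2 = 107/2.
Numerically: ≈ 53.50000.
(This is only a lower bound; the true E[α(G)] may be larger.)

E[α(G)] ≥ 107/2 ≈ 53.50000.


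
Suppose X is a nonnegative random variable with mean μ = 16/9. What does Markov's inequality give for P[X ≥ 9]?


μ = E[X] = 16/9, a = 9.
Markov: P[X ≥ 9] ≤ μ/a = (16/9)/9 = 16/81.
Numerically: ≈ 0.198.
(Since a = 9 > μ = 1.778, the bound 16/81 is < 1 and informative.)

P[X ≥ 9] ≤ 16/81 ≈ 0.198.


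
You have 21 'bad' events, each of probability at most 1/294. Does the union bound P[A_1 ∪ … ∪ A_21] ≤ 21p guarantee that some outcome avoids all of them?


Union bound: P[∪_{i=1}^{21} A_i] ≤ Σ_i P[A_i] ≤ 21·p = 21·(1/294) = 1/14.
Numerically: 1/14 ≈ 0.0714.
Is 1/14 < 1? YES.
Since P[∪ A_i] ≤ 1/14 < 1, the complement has P[∩ A_i^c] ≥ 1 − 1/14 = 13/14 > 0, so some outcome avoids every A_i.

21·p = 1/14 ≈ 0.0714; existence CERTIFIED by the union bound.


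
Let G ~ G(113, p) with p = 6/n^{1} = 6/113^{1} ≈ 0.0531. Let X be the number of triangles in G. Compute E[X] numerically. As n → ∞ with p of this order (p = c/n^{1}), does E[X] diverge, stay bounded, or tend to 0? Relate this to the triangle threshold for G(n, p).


Number of potential triangles: C(113, 3) = 234136.
Each occurs with probability p³ ≈ (0.0531)³ ≈ 1.49699e-04.
By linearity: E[X] = C(113, 3)·p³ ≈ 234136 · 1.49699e-04 ≈ 35.050.
Here α = 1, so p = 6/n is exactly at the triangle threshold p ~ 1/n. Asymptotically E[X] → c³/6 = 6³/6 = 36 ≈ 36.000, a bounded constant. In this regime the triangle count is asymptotically Poisson(c³/6).

E[X] ≈ 35.050; in regime p = Θ(1/n^{1}) E[X] stays bounded (at the triangle threshold p ~ 1/n).


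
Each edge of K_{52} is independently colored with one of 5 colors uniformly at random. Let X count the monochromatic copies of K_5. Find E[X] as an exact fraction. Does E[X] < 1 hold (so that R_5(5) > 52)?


E[X] = C(52, 5) · 5^{1 − 10} = 2598960 · 5^{−9} = 2598960/1953125.
As a reduced fraction: E[X] = 519792/390625 ≈ 1.330668.
Is E[X] < 1? NO.
Since E[X] ≥ 1, the first-moment bound is inconclusive at n = 52; it does NOT by itself certify R_5(5) > 52.

E[X] = 519792/390625 ≈ 1.330668; E[X] ≥ 1; first-moment method inconclusive here.


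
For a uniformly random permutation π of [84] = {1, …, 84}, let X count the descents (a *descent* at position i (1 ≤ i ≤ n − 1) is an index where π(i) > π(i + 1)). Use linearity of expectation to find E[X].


Write X = Σ X_I over i = 1, …, 83, with X_I the indicator of one descent.
There are 83 indicators.
For each fixed i, the pair (π(i), π(i+1)) is a uniformly random ordered pair of distinct values from {1, …, 84}; by symmetry P[π(i) > π(i+1)] = 1/2.
By linearity: E[X] = 83 · (1/2) = (84 − 1) · (1/2) = 83/2 ≈ 41.500.

E[X] = 83/2 = 41.500.


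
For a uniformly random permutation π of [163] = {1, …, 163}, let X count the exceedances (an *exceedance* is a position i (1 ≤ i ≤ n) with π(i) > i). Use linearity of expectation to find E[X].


Write X = Σ_{i=1}^{163} X_i, where X_i = 1_{π(i) > i}.
For each fixed i, π(i) is uniform over {1, …, 163} (marginal of a uniform permutation), so P[π(i) > i] = (n − i)/n. Summing: Σ_{i=1}^{163} (n − i)/n = (0 + 1 + … + 162)/163 = 163(163 − 1)/(2·163) = (163 − 1)/2.
Hence E[X] = Σ_{i=1}^{163} (163 − i)/163 = 81 ≈ 81.0000.

E[X] = 81 = 81.0000.


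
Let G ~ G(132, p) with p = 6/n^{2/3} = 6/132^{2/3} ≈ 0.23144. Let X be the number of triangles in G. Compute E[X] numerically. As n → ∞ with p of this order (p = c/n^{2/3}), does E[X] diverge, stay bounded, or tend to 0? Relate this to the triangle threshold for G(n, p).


Number of potential triangles: C(132, 3) = 374660.
Each occurs with probability p³ ≈ (0.23144)³ ≈ 1.2396694e-02.
By linearity: E[X] = C(132, 3)·p³ ≈ 374660 · 1.2396694e-02 ≈ 4644.54545.
Since α = 2/3 < 1, p = c/n^{2/3} ≫ 1/n is above the triangle threshold p ~ 1/n. Asymptotically E[X] ~ (c³/6)·n^{3(1−α)} = (6³/6)·n^{1} → ∞; triangles are abundant w.h.p.

E[X] ≈ 4644.54545; in regime p = Θ(1/n^{2/3}) E[X] diverges (above the triangle threshold p ~ 1/n).


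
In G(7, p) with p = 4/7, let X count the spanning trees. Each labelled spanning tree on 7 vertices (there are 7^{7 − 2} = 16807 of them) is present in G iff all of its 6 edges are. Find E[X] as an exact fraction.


K_7 has 7^{7 − 2} = 16807 labelled spanning trees.
For each such spanning tree H, let X_H = 1 if all 6 edges of H are present in G. Then P[X_H = 1] = p^{6} = (4/7)^{6} = 4096/117649.
By linearity of expectation: E[X] = Σ_H E[X_H] = 16807 · p^{6} = 16807 · 4096/117649 = 4096/7.
Numerically: E[X] ≈ 585.14.

E[X] = 16807 · (4/7)^{6} = 4096/7 ≈ 585.14.


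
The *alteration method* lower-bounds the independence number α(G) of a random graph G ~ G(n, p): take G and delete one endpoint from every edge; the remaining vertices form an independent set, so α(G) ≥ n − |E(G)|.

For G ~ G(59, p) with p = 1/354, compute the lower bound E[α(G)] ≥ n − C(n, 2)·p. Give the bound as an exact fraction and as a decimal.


E[|E(G)|] = C(59, 2)·p = 1711 · (1/354) = 29/6.
E[α(G)] ≥ n − E[|E(G)|] = 59 − 29/6 = 325/6.
Numerically: ≈ 54.1667.
(This is only a lower bound; the true E[α(G)] may be larger.)

E[α(G)] ≥ 325/6 ≈ 54.1667.


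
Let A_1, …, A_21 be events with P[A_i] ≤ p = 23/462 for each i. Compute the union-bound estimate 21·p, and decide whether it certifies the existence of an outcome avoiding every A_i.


Union bound: P[∪_{i=1}^{21} A_i] ≤ Σ_i P[A_i] ≤ 21·p = 21·(23/462) = 23/22.
Numerically: 23/22 ≈ 1.0455.
Is 23/22 < 1? NO.
Since the bound 23/22 is ≥ 1, the union bound is uninformative here; it does NOT by itself certify existence.

21·p = 23/22 ≈ 1.0455; existence NOT certified by the union bound.


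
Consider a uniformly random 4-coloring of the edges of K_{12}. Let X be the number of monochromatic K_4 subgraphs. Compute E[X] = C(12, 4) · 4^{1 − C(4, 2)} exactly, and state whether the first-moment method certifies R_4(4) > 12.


E[X] = C(12, 4) · 4^{1 − 6} = 495 · 4^{−5} = 495/1024.
As a reduced fraction: E[X] = 495/1024 ≈ 0.4833984.
Is E[X] < 1? YES.
Since E[X] < 1, there exists a 4-coloring of K_{12} with no monochromatic K_4; hence R_4(4) > 12.

E[X] = 495/1024 ≈ 0.4833984; E[X] < 1, so R_4(4) > 12.


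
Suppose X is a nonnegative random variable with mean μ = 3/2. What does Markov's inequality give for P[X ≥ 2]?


μ = E[X] = 3/2, a = 2.
Markov: P[X ≥ 2] ≤ μ/a = (3/2)/2 = 3/4.
Numerically: ≈ 0.750000.
(Since a = 2 > μ = 1.500000, the bound 3/4 is < 1 and informative.)

P[X ≥ 2] ≤ 3/4 ≈ 0.750000.


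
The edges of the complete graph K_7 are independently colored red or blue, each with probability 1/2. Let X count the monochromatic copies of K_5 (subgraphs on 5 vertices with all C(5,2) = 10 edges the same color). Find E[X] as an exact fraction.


Let X = Σ_S X_S over the C(7, 5) = 21 subsets S of size 5, where X_S = 1 if the K_5 on S is monochromatic.
For a fixed S, the K_5 on S has C(5, 2) = 10 edges. P[all 10 edges red] = (1/2)^10, and likewise for blue, so P[monochromatic] = 2·(1/2)^10 = 2^{1 − 10} = 1/512.
By linearity: E[X] = C(7, 5) · 2^{1 − 10} = 21 · 1/512 = 21/512.
Numerically: E[X] ≈ 0.041.

E[X] = C(7,5)·2^(1−C(5,2)) = 21/512 ≈ 0.041.


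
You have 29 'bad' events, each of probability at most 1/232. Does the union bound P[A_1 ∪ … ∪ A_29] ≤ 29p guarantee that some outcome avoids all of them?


Union bound: P[∪_{i=1}^{29} A_i] ≤ Σ_i P[A_i] ≤ 29·p = 29·(1/232) = 1/8.
Numerically: 1/8 ≈ 0.1250000.
Is 1/8 < 1? YES.
Since P[∪ A_i] ≤ 1/8 < 1, the complement has P[∩ A_i^c] ≥ 1 − 1/8 = 7/8 > 0, so some outcome avoids every A_i.

29·p = 1/8 ≈ 0.1250000; existence CERTIFIED by the union bound.


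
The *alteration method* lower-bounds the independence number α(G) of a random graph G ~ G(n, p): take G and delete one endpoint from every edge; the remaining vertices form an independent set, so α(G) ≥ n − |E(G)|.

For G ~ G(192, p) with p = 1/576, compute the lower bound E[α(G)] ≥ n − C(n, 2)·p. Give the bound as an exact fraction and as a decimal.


E[|E(G)|] = C(192, 2)·p = 18336 · (1/576) = 191/6.
E[α(G)] ≥ n − E[|E(G)|] = 192 − 191/6 = 961/6.
Numerically: ≈ 160.1667.
(This is only a lower bound; the true E[α(G)] may be larger.)

E[α(G)] ≥ 961/6 ≈ 160.1667.


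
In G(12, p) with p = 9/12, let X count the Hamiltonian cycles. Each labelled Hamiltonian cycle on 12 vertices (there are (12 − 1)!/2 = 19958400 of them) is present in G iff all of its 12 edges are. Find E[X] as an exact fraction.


K_12 has (12 − 1)!/2 = 19958400 labelled Hamiltonian cycles.
For each such Hamiltonian cycle H, let X_H = 1 if all 12 edges of H are present in G. Then P[X_H = 1] = p^{12} = (3/4)^{12} = 531441/16777216.
By linearity of expectation: E[X] = Σ_H E[X_H] = 19958400 · p^{12} = 19958400 · 531441/16777216 = 82864937925/131072.
Numerically: E[X] ≈ 6.3221e+05.

E[X] = 19958400 · (3/4)^{12} = 82864937925/131072 ≈ 6.3221e+05.


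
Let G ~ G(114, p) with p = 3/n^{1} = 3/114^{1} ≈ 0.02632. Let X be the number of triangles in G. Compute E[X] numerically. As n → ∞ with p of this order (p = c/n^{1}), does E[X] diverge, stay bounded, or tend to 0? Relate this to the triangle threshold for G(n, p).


Number of potential triangles: C(114, 3) = 240464.
Each occurs with probability p³ ≈ (0.02632)³ ≈ 1.822423e-05.
By linearity: E[X] = C(114, 3)·p³ ≈ 240464 · 1.822423e-05 ≈ 4.3823.
Here α = 1, so p = 3/n is exactly at the triangle threshold p ~ 1/n. Asymptotically E[X] → c³/6 = 3³/6 = 9/2 ≈ 4.5000, a bounded constant. In this regime the triangle count is asymptotically Poisson(c³/6).

E[X] ≈ 4.3823; in regime p = Θ(1/n^{1}) E[X] stays bounded (at the triangle threshold p ~ 1/n).


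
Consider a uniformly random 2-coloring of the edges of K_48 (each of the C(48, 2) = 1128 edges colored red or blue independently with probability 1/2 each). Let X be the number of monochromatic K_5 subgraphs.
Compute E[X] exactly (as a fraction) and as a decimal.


Let X = Σ_S X_S over the C(48, 5) = 1712304 subsets S of size 5, where X_S = 1 if the K_5 on S is monochromatic.
For a fixed S, the K_5 on S has C(5, 2) = 10 edges. P[all 10 edges red] = (1/2)^10, and likewise for blue, so P[monochromatic] = 2·(1/2)^10 = 2^{1 − 10} = 1/512.
By linearity of expectation: E[X] = C(48, 5) · 2^{1 − 10} = 1712304 · 1/512 = 107019/32.
Numerically: E[X] ≈ 3344.3438.

E[X] = C(48,5)·2^(1−C(5,2)) = 107019/32 ≈ 3344.3438.


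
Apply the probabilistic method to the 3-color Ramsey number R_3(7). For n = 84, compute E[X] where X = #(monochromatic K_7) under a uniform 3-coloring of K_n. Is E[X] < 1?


E[X] = C(84, 7) · 3^{1 − 21} = 4529365776 · 3^{−20} = 4529365776/3486784401.
As a reduced fraction: E[X] = 55918096/43046721 ≈ 1.2990094.
Is E[X] < 1? NO.
Since E[X] ≥ 1, the first-moment bound is inconclusive at n = 84; it does NOT by itself certify R_3(7) > 84.

E[X] = 55918096/43046721 ≈ 1.2990094; E[X] ≥ 1; first-moment method inconclusive here.


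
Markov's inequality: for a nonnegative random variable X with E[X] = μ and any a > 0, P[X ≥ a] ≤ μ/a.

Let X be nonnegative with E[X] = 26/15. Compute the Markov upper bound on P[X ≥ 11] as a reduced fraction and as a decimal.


μ = E[X] = 26/15, a = 11.
Markov: P[X ≥ 11] ≤ μ/a = (26/15)/11 = 26/165.
Numerically: ≈ 0.1576.
(Since a = 11 > μ = 1.7333, the bound 26/165 is < 1 and informative.)

P[X ≥ 11] ≤ 26/165 ≈ 0.1576.


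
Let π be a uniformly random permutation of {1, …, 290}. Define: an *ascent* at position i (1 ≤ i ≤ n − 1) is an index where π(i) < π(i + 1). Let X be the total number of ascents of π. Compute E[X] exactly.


Write X = Σ X_I over i = 1, …, 289, with X_I the indicator of one ascent.
There are 289 indicators.
For each fixed i, the pair (π(i), π(i+1)) is a uniformly random ordered pair of distinct values from {1, …, 290}; by symmetry P[π(i) < π(i+1)] = 1/2.
By linearity: E[X] = 289 · (1/2) = (290 − 1) · (1/2) = 289/2 ≈ 144.50000.

E[X] = 289/2 = 144.50000.


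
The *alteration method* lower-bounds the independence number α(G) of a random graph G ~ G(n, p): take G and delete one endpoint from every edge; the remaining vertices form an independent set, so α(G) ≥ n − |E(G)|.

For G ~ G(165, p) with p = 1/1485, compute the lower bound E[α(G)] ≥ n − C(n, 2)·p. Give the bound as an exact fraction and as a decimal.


E[|E(G)|] = C(165, 2)·p = 13530 · (1/1485) = 82/9.
E[α(G)] ≥ n − E[|E(G)|] = 165 − 82/9 = 1403/9.
Numerically: ≈ 155.889.
(This is only a lower bound; the true E[α(G)] may be larger.)

E[α(G)] ≥ 1403/9 ≈ 155.889.


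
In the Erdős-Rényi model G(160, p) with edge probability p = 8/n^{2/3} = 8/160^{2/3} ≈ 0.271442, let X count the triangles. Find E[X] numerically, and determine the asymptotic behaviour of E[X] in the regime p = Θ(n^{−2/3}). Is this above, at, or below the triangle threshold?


Number of potential triangles: C(160, 3) = 669920.
Each occurs with probability p³ ≈ (0.271442)³ ≈ 2.00000000e-02.
By linearity: E[X] = C(160, 3)·p³ ≈ 669920 · 2.00000000e-02 ≈ 13398.400000.
Since α = 2/3 < 1, p = c/n^{2/3} ≫ 1/n is above the triangle threshold p ~ 1/n. Asymptotically E[X] ~ (c³/6)·n^{3(1−α)} = (8³/6)·n^{1} → ∞; triangles are abundant w.h.p.

E[X] ≈ 13398.400000; in regime p = Θ(1/n^{2/3}) E[X] diverges (above the triangle threshold p ~ 1/n).


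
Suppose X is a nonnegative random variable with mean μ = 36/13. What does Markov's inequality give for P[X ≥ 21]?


μ = E[X] = 36/13, a = 21.
Markov: P[X ≥ 21] ≤ μ/a = (36/13)/21 = 12/91.
Numerically: ≈ 0.1319.
(Since a = 21 > μ = 2.7692, the bound 12/91 is < 1 and informative.)

P[X ≥ 21] ≤ 12/91 ≈ 0.1319.


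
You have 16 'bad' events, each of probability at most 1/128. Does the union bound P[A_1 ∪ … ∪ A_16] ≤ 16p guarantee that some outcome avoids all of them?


Union bound: P[∪_{i=1}^{16} A_i] ≤ Σ_i P[A_i] ≤ 16·p = 16·(1/128) = 1/8.
Numerically: 1/8 ≈ 0.125000.
Is 1/8 < 1? YES.
Since P[∪ A_i] ≤ 1/8 < 1, the complement has P[∩ A_i^c] ≥ 1 − 1/8 = 7/8 > 0, so some outcome avoids every A_i.

16·p = 1/8 ≈ 0.125000; existence CERTIFIED by the union bound.


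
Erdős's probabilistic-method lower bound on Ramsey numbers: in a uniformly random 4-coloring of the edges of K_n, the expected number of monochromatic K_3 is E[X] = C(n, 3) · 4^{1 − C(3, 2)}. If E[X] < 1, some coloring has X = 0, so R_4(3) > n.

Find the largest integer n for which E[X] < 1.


We need C(n, 3) · 4^{1 − 3} < 1, i.e. C(n, 3) < 4^{3 − 1} = 16.
Check values of n near the boundary:
  n = 3: C(3, 3) = 1; 1 < 16? YES
  n = 4: C(4, 3) = 4; 4 < 16? YES
  n = 5: C(5, 3) = 10; 10 < 16? YES
  n = 6: C(6, 3) = 20; 20 < 16? NO
  n = 7: C(7, 3) = 35; 35 < 16? NO
  n = 8: C(8, 3) = 56; 56 < 16? NO
The largest n with C(n, 3) < 16 is n = 5 (where E[X] = 5/8 ≈ 0.6250000). Hence R_4(3) > 5, i.e. R_4(3) ≥ 6.

Largest n = 5; hence R_4(3) > 5.


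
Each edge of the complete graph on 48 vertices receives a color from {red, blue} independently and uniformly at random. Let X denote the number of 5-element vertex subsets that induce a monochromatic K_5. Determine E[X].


Let X = Σ_S X_S over the C(48, 5) = 1712304 subsets S of size 5, where X_S = 1 if the K_5 on S is monochromatic.
For a fixed S, the K_5 on S has C(5, 2) = 10 edges. P[all 10 edges red] = (1/2)^10, and likewise for blue, so P[monochromatic] = 2·(1/2)^10 = 2^{1 − 10} = 1/512.
Summing: E[X] = C(48, 5) · 2^{1 − 10} = 1712304 · 1/512 = 107019/32.
Numerically: E[X] ≈ 3344.3438.

E[X] = C(48,5)·2^(1−C(5,2)) = 107019/32 ≈ 3344.3438.


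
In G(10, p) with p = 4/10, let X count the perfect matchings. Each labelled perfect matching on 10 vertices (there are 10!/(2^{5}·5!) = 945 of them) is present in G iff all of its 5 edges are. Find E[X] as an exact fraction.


K_10 has 10!/(2^{5}·5!) = 945 labelled perfect matchings.
For each such perfect matching H, let X_H = 1 if all 5 edges of H are present in G. Then P[X_H = 1] = p^{5} = (2/5)^{5} = 32/3125.
By linearity of expectation: E[X] = Σ_H E[X_H] = 945 · p^{5} = 945 · 32/3125 = 6048/625.
Numerically: E[X] ≈ 9.6768.

E[X] = 945 · (2/5)^{5} = 6048/625 ≈ 9.6768.


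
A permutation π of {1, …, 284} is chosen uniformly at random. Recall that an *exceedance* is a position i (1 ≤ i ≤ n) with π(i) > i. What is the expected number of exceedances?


Write X = Σ_{i=1}^{284} X_i, where X_i = 1_{π(i) > i}.
For each fixed i, π(i) is uniform over {1, …, 284} (marginal of a uniform permutation), so P[π(i) > i] = (n − i)/n. Summing: Σ_{i=1}^{284} (n − i)/n = (0 + 1 + … + 283)/284 = 284(284 − 1)/(2·284) = (284 − 1)/2.
Hence E[X] = Σ_{i=1}^{284} (284 − i)/284 = 283/2 ≈ 141.5000.

E[X] = 283/2 = 141.5000.


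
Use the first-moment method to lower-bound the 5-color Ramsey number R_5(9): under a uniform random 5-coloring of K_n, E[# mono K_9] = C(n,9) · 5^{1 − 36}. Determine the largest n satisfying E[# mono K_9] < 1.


We need C(n, 9) · 5^{1 − 36} < 1, i.e. C(n, 9) < 5^{36 − 1} = 2910383045673370361328125.
Check values of n near the boundary:
  n = 2167: C(2167, 9) = 2855899084841489792706810; 2855899084841489792706810 < 2910383045673370361328125? YES
  n = 2168: C(2168, 9) = 2867804175977929537095120; 2867804175977929537095120 < 2910383045673370361328125? YES
  n = 2169: C(2169, 9) = 2879753360044504243499683; 2879753360044504243499683 < 2910383045673370361328125? YES
  n = 2170: C(2170, 9) = 2891746779868845075610510; 2891746779868845075610510 < 2910383045673370361328125? YES
  n = 2171: C(2171, 9) = 2903784578674959601827205; 2903784578674959601827205 < 2910383045673370361328125? YES
  n = 2172: C(2172, 9) = 2915866900084148060642020; 2915866900084148060642020 < 2910383045673370361328125? NO
The largest n with C(n, 9) < 2910383045673370361328125 is n = 2171 (where E[X] = 580756915734991920365441/582076609134674072265625 ≈ 0.99773). Hence R_5(9) > 2171, i.e. R_5(9) ≥ 2172.

Largest n = 2171; hence R_5(9) > 2171.


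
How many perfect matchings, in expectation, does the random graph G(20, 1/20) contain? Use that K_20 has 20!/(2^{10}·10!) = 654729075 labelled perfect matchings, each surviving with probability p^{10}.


K_20 has 20!/(2^{10}·10!) = 654729075 labelled perfect matchings.
For each such perfect matching H, let X_H = 1 if all 10 edges of H are present in G. Then P[X_H = 1] = p^{10} = (1/20)^{10} = 1/10240000000000.
By linearity: E[X] = Σ_H E[X_H] = 654729075 · p^{10} = 654729075 · 1/10240000000000 = 26189163/409600000000.
Numerically: E[X] ≈ 6.3938e-05.

E[X] = 654729075 · (1/20)^{10} = 26189163/409600000000 ≈ 6.3938e-05.


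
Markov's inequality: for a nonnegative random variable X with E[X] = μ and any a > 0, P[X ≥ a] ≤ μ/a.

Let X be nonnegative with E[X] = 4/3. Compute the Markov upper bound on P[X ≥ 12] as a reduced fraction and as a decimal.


μ = E[X] = 4/3, a = 12.
Markov: P[X ≥ 12] ≤ μ/a = (4/3)/12 = 1/9.
Numerically: ≈ 0.11111.
(Since a = 12 > μ = 1.33333, the bound 1/9 is < 1 and informative.)

P[X ≥ 12] ≤ 1/9 ≈ 0.11111.


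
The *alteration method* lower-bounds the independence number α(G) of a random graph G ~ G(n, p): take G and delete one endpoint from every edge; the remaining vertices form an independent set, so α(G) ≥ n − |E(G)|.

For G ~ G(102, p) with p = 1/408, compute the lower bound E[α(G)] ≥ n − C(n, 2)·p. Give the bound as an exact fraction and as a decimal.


E[|E(G)|] = C(102, 2)·p = 5151 · (1/408) = 101/8.
E[α(G)] ≥ n − E[|E(G)|] = 102 − 101/8 = 715/8.
Numerically: ≈ 89.375000.
(This is only a lower bound; the true E[α(G)] may be larger.)

E[α(G)] ≥ 715/8 ≈ 89.375000.


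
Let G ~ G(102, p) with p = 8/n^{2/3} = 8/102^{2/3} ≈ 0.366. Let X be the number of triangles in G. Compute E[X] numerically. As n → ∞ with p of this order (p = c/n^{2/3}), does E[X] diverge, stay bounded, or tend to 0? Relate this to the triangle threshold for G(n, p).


Number of potential triangles: C(102, 3) = 171700.
Each occurs with probability p³ ≈ (0.366)³ ≈ 4.92118e-02.
By linearity: E[X] = C(102, 3)·p³ ≈ 171700 · 4.92118e-02 ≈ 8449.673.
Since α = 2/3 < 1, p = c/n^{2/3} ≫ 1/n is above the triangle threshold p ~ 1/n. Asymptotically E[X] ~ (c³/6)·n^{3(1−α)} = (8³/6)·n^{1} → ∞; triangles are abundant w.h.p.

E[X] ≈ 8449.673; in regime p = Θ(1/n^{2/3}) E[X] diverges (above the triangle threshold p ~ 1/n).


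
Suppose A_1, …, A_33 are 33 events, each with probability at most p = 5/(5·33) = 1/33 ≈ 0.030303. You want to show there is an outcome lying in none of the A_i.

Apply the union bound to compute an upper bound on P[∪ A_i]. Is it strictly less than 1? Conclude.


Union bound: P[∪_{i=1}^{33} A_i] ≤ Σ_i P[A_i] ≤ 33·p = 33·(1/33) = 1.
Numerically: 1 ≈ 1.000000.
Is 1 < 1? NO.
Since the bound 1 is ≥ 1, the union bound is uninformative here; it does NOT by itself certify existence.

33·p = 1 ≈ 1.000000; existence NOT certified by the union bound.


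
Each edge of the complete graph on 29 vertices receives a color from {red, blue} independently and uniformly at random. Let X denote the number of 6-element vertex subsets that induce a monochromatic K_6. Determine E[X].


Let X = Σ_S X_S over the C(29, 6) = 475020 subsets S of size 6, where X_S = 1 if the K_6 on S is monochromatic.
For a fixed S, the K_6 on S has C(6, 2) = 15 edges. P[all 15 edges red] = (1/2)^15, and likewise for blue, so P[monochromatic] = 2·(1/2)^15 = 2^{1 − 15} = 1/16384.
Summing: E[X] = C(29, 6) · 2^{1 − 15} = 475020 · 1/16384 = 118755/4096.
Numerically: E[X] ≈ 28.993.

E[X] = C(29,6)·2^(1−C(6,2)) = 118755/4096 ≈ 28.993.


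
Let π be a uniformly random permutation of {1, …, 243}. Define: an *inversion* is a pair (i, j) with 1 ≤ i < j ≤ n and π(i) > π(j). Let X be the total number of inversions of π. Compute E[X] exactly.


Write X = Σ X_I over the C(243, 2) = 29403 pairs i < j, with X_I the indicator of one inversion.
There are 29403 indicators.
For each fixed pair i < j, the values π(i) and π(j) are two distinct elements of {1, …, 243} in uniformly random order; by symmetry P[π(i) > π(j)] = 1/2.
By linearity: E[X] = 29403 · (1/2) = C(243, 2) · (1/2) = 29403/2 = 29403/2 ≈ 14701.5000.

E[X] = 29403/2 = 14701.5000.


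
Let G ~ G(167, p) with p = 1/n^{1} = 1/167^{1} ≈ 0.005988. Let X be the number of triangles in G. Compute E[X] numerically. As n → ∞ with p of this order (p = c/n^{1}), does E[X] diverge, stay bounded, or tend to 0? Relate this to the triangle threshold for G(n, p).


Number of potential triangles: C(167, 3) = 762355.
Each occurs with probability p³ ≈ (0.005988)³ ≈ 2.147092e-07.
By linearity: E[X] = C(167, 3)·p³ ≈ 762355 · 2.147092e-07 ≈ 0.1637.
Here α = 1, so p = 1/n is exactly at the triangle threshold p ~ 1/n. Asymptotically E[X] → c³/6 = 1³/6 = 1/6 ≈ 0.1667, a bounded constant. In this regime the triangle count is asymptotically Poisson(c³/6).

E[X] ≈ 0.1637; in regime p = Θ(1/n^{1}) E[X] stays bounded (at the triangle threshold p ~ 1/n).


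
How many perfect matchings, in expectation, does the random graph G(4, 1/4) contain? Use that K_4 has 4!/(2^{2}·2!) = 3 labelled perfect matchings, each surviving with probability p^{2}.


K_4 has 4!/(2^{2}·2!) = 3 labelled perfect matchings.
For each such perfect matching H, let X_H = 1 if all 2 edges of H are present in G. Then P[X_H = 1] = p^{2} = (1/4)^{2} = 1/16.
Summing the indicators: E[X] = Σ_H E[X_H] = 3 · p^{2} = 3 · 1/16 = 3/16.
Numerically: E[X] ≈ 0.1875.

E[X] = 3 · (1/4)^{2} = 3/16 ≈ 0.1875.


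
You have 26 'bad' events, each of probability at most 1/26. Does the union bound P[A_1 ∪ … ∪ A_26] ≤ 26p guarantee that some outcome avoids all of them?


Union bound: P[∪_{i=1}^{26} A_i] ≤ Σ_i P[A_i] ≤ 26·p = 26·(1/26) = 1.
Numerically: 1 ≈ 1.000000.
Is 1 < 1? NO.
Since the bound 1 is ≥ 1, the union bound is uninformative here; it does NOT by itself certify existence.

26·p = 1 ≈ 1.000000; existence NOT certified by the union bound.


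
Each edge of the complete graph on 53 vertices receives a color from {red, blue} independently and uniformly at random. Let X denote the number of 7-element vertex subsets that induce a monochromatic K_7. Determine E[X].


Let X = Σ_S X_S over the C(53, 7) = 154143080 subsets S of size 7, where X_S = 1 if the K_7 on S is monochromatic.
For a fixed S, the K_7 on S has C(7, 2) = 21 edges. P[all 21 edges red] = (1/2)^21, and likewise for blue, so P[monochromatic] = 2·(1/2)^21 = 2^{1 − 21} = 1/1048576.
Summing: E[X] = C(53, 7) · 2^{1 − 21} = 154143080 · 1/1048576 = 19267885/131072.
Numerically: E[X] ≈ 147.002296.

E[X] = C(53,7)·2^(1−C(7,2)) = 19267885/131072 ≈ 147.002296.


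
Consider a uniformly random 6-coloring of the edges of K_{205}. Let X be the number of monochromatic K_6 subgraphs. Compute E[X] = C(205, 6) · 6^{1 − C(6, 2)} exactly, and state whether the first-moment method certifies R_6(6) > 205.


E[X] = C(205, 6) · 6^{1 − 15} = 95746959700 · 6^{−14} = 95746959700/78364164096.
As a reduced fraction: E[X] = 23936739925/19591041024 ≈ 1.2218207.
Is E[X] < 1? NO.
Since E[X] ≥ 1, the first-moment bound is inconclusive at n = 205; it does NOT by itself certify R_6(6) > 205.

E[X] = 23936739925/19591041024 ≈ 1.2218207; E[X] ≥ 1; first-moment method inconclusive here.


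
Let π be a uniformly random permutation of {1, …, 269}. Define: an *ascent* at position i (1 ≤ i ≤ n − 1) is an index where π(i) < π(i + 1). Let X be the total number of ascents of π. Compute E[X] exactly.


Write X = Σ X_I over i = 1, …, 268, with X_I the indicator of one ascent.
There are 268 indicators.
For each fixed i, the pair (π(i), π(i+1)) is a uniformly random ordered pair of distinct values from {1, …, 269}; by symmetry P[π(i) < π(i+1)] = 1/2.
By linearity: E[X] = 268 · (1/2) = (269 − 1) · (1/2) = 134 ≈ 134.00000.

E[X] = 134 = 134.00000.


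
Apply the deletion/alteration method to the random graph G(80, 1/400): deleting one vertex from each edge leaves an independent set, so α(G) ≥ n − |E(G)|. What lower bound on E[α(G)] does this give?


E[|E(G)|] = C(80, 2)·p = 3160 · (1/400) = 79/10.
E[α(G)] ≥ n − E[|E(G)|] = 80 − 79/10 = 721/10.
Numerically: ≈ 72.10000.
(This is only a lower bound; the true E[α(G)] may be larger.)

E[α(G)] ≥ 721/10 ≈ 72.10000.


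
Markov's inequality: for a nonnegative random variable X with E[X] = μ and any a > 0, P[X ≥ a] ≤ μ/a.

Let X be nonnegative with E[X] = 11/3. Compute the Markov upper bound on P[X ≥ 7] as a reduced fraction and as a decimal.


μ = E[X] = 11/3, a = 7.
Markov: P[X ≥ 7] ≤ μ/a = (11/3)/7 = 11/21.
Numerically: ≈ 0.5238.
(Since a = 7 > μ = 3.6667, the bound 11/21 is < 1 and informative.)

P[X ≥ 7] ≤ 11/21 ≈ 0.5238.


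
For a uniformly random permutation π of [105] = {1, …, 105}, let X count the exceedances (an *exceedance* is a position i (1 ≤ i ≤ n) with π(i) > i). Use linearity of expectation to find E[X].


Write X = Σ_{i=1}^{105} X_i, where X_i = 1_{π(i) > i}.
For each fixed i, π(i) is uniform over {1, …, 105} (marginal of a uniform permutation), so P[π(i) > i] = (n − i)/n. Summing: Σ_{i=1}^{105} (n − i)/n = (0 + 1 + … + 104)/105 = 105(105 − 1)/(2·105) = (105 − 1)/2.
Hence E[X] = Σ_{i=1}^{105} (105 − i)/105 = 52 ≈ 52.0000.

E[X] = 52 = 52.0000.


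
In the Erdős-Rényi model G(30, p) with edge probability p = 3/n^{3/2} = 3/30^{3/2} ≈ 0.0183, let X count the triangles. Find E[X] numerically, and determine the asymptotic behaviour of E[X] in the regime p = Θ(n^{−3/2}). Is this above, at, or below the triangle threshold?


Number of potential triangles: C(30, 3) = 4060.
Each occurs with probability p³ ≈ (0.0183)³ ≈ 6.08581e-06.
By linearity: E[X] = C(30, 3)·p³ ≈ 4060 · 6.08581e-06 ≈ 0.025.
Since α = 3/2 > 1, p = c/n^{3/2} = o(1/n) is below the triangle threshold p ~ 1/n. Asymptotically E[X] ~ (c³/6)·n^{3(1−α)} = (3³/6)·n^{-1.5} → 0, so by Markov's inequality G has no triangles w.h.p.

E[X] ≈ 0.025; in regime p = Θ(1/n^{3/2}) E[X] tends to 0 (below the triangle threshold p ~ 1/n).


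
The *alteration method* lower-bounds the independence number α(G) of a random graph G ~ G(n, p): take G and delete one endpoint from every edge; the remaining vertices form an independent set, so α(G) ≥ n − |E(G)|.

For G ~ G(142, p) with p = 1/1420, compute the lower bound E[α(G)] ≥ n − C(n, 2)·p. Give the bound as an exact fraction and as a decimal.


E[|E(G)|] = C(142, 2)·p = 10011 · (1/1420) = 141/20.
E[α(G)] ≥ n − E[|E(G)|] = 142 − 141/20 = 2699/20.
Numerically: ≈ 134.95000.
(This is only a lower bound; the true E[α(G)] may be larger.)

E[α(G)] ≥ 2699/20 ≈ 134.95000.


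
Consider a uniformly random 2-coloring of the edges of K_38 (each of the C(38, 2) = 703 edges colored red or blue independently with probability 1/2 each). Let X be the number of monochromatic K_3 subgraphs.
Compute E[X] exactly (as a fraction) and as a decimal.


Let X = Σ_S X_S over the C(38, 3) = 8436 subsets S of size 3, where X_S = 1 if the K_3 on S is monochromatic.
For a fixed S, the K_3 on S has C(3, 2) = 3 edges. P[all 3 edges red] = (1/2)^3, and likewise for blue, so P[monochromatic] = 2·(1/2)^3 = 2^{1 − 3} = 1/4.
By linearity: E[X] = C(38, 3) · 2^{1 − 3} = 8436 · 1/4 = 2109.
Numerically: E[X] ≈ 2109.0000.

E[X] = C(38,3)·2^(1−C(3,2)) = 2109 ≈ 2109.0000.
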